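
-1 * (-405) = 405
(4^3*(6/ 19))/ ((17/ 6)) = 2304/ 323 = 7.13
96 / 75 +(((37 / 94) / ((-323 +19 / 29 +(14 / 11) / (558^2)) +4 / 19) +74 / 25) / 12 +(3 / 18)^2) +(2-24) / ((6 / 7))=-15501334769378756 / 642880161150525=-24.11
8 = 8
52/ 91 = 4/ 7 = 0.57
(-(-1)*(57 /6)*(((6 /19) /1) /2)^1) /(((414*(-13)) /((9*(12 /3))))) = -3 /299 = -0.01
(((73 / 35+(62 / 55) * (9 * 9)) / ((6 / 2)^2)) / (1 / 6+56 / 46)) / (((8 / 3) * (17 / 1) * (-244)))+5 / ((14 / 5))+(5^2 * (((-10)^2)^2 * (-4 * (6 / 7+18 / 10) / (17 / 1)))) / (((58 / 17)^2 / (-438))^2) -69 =-27282542121332519225453 / 123278342727760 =-221308475.74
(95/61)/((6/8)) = 380/183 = 2.08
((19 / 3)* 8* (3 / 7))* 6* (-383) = -349296 / 7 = -49899.43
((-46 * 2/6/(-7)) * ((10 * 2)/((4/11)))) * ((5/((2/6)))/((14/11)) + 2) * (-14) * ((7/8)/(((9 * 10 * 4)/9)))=-48829/96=-508.64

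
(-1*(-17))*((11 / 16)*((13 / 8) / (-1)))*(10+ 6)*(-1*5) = 12155 / 8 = 1519.38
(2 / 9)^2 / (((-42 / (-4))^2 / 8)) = 128 / 35721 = 0.00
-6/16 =-3/8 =-0.38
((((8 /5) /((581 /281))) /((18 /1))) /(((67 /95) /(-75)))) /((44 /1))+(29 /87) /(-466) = -20875849 /199539802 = -0.10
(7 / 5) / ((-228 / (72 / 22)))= -21 / 1045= -0.02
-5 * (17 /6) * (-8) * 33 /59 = 3740 /59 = 63.39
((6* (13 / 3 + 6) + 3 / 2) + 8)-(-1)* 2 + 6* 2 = 171 / 2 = 85.50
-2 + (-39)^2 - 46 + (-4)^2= 1489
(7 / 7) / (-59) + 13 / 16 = 0.80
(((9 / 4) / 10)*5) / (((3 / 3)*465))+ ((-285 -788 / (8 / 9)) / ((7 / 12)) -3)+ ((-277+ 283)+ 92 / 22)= -191065169 / 95480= -2001.10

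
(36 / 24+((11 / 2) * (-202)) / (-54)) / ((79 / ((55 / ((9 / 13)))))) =22.20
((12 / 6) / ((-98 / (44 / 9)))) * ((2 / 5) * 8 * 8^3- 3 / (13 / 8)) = -163.28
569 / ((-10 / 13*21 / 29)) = -214513 / 210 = -1021.49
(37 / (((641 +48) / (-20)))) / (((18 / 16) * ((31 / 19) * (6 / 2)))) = -112480 / 576693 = -0.20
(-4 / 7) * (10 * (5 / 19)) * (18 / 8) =-450 / 133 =-3.38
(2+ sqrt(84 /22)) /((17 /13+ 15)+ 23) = 13* sqrt(462) /5621+ 26 /511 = 0.10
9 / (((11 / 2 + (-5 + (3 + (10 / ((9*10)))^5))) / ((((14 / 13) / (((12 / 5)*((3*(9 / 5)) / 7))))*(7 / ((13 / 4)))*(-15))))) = -675126900 / 13971061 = -48.32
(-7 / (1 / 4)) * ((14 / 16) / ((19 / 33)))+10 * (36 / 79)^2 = -9599217 / 237158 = -40.48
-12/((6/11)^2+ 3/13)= -6292/277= -22.71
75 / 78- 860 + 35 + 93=-731.04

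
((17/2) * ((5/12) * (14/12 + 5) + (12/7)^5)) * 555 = 81965.17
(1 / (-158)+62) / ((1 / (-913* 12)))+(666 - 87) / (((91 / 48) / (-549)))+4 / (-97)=-590551038730 / 697333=-846870.92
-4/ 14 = -2/ 7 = -0.29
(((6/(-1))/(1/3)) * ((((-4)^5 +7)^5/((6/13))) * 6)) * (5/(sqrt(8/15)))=636444636179541345 * sqrt(30)/2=1742975419193516799.30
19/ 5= 3.80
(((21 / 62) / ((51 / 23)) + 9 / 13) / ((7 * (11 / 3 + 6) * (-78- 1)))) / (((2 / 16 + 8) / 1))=-138948 / 7141516655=-0.00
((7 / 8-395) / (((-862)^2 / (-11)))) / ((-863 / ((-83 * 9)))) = 25908201 / 5129975776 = 0.01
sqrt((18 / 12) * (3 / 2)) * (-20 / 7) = -30 / 7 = -4.29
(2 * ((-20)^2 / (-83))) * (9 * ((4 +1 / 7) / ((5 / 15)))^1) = -626400 / 581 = -1078.14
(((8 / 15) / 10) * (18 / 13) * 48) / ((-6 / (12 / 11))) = -2304 / 3575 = -0.64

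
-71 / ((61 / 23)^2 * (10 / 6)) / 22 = -112677 / 409310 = -0.28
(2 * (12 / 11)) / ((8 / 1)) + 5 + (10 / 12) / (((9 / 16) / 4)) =3326 / 297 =11.20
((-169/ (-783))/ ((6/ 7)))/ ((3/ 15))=5915/ 4698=1.26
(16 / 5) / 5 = 16 / 25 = 0.64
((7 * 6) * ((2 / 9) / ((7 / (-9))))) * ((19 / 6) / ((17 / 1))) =-38 / 17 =-2.24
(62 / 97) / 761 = 62 / 73817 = 0.00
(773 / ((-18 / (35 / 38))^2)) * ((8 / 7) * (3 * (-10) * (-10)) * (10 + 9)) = 6763750 / 513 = 13184.70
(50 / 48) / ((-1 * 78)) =-25 / 1872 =-0.01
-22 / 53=-0.42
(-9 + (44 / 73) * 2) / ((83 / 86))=-48934 / 6059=-8.08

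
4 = 4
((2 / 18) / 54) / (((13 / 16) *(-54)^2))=0.00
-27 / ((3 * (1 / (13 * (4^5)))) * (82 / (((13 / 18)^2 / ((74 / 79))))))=-11108032 / 13653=-813.60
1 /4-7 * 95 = -2659 /4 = -664.75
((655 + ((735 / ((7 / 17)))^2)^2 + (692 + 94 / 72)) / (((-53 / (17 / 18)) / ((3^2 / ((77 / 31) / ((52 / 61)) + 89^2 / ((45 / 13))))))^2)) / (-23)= -3859631442872453651138775 / 1784685468917044025567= -2162.64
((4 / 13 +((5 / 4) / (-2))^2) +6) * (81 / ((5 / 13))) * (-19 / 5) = -8576847 / 1600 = -5360.53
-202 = -202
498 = 498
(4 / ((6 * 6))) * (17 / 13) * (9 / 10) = 17 / 130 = 0.13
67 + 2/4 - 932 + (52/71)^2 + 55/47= -408838097/473854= -862.79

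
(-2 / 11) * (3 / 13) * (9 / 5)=-54 / 715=-0.08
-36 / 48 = -3 / 4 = -0.75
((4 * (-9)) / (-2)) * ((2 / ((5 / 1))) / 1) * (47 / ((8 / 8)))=338.40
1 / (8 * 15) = 1 / 120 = 0.01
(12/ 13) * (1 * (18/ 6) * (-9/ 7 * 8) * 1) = -2592/ 91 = -28.48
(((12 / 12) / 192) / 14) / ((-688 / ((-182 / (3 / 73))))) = 949 / 396288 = 0.00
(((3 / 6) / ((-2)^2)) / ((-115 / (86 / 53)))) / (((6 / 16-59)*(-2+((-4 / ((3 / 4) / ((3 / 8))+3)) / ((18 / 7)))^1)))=-387 / 29728972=-0.00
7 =7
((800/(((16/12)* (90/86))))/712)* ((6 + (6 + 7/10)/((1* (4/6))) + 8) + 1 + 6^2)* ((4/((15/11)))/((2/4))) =288.41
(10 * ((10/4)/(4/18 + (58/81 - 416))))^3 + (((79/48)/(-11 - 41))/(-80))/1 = 0.00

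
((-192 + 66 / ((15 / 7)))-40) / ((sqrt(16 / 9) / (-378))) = 285201 / 5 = 57040.20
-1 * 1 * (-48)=48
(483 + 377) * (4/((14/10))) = 17200/7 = 2457.14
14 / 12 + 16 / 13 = 187 / 78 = 2.40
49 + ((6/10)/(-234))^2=7452901/152100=49.00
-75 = -75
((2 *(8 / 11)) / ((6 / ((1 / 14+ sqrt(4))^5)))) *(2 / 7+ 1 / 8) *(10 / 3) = 2358782135 / 186356016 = 12.66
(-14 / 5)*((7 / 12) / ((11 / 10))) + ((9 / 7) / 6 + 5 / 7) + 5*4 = 8983 / 462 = 19.44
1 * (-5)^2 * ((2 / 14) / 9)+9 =592 / 63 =9.40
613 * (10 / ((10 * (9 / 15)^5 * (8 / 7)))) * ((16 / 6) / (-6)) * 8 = -24525.61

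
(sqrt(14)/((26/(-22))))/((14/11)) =-121 * sqrt(14)/182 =-2.49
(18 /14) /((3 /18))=54 /7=7.71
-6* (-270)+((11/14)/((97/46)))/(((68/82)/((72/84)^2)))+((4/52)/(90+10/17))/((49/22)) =119141135053/73528910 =1620.33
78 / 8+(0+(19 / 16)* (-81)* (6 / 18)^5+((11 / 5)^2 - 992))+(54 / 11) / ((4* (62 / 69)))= -399559247 / 409200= -976.44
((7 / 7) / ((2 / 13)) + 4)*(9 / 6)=63 / 4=15.75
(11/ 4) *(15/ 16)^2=2475/ 1024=2.42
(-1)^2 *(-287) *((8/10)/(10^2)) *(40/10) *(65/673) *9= -134316/16825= -7.98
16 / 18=8 / 9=0.89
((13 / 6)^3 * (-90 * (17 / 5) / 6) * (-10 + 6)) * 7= 261443 / 18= 14524.61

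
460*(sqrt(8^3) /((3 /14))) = 103040*sqrt(2) /3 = 48573.52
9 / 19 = 0.47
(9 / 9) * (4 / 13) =0.31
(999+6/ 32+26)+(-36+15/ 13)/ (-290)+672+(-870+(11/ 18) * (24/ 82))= 3069710197/ 3709680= 827.49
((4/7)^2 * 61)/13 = 976/637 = 1.53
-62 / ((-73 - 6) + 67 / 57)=1767 / 2218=0.80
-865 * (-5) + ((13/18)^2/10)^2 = 45402148561/10497600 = 4325.00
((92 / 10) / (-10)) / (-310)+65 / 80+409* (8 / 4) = 50766559 / 62000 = 818.82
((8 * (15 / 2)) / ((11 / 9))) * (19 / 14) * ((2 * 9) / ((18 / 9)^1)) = 46170 / 77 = 599.61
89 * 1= 89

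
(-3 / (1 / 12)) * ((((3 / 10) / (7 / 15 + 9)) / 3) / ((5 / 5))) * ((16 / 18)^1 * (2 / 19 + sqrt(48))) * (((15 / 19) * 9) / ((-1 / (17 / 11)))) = 110160 / 281941 + 220320 * sqrt(3) / 14839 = 26.11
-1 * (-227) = 227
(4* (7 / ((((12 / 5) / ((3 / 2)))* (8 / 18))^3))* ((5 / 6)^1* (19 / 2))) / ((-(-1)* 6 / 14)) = 47131875 / 32768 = 1438.35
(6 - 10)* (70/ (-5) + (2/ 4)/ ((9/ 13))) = 478/ 9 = 53.11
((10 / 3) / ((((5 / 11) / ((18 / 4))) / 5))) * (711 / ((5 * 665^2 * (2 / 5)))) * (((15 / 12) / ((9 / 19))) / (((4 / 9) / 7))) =23463 / 4256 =5.51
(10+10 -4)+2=18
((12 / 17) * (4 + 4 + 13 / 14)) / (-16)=-375 / 952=-0.39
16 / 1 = 16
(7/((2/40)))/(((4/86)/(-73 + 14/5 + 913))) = 2536828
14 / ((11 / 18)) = 252 / 11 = 22.91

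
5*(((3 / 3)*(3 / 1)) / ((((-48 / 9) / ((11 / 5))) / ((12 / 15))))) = -99 / 20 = -4.95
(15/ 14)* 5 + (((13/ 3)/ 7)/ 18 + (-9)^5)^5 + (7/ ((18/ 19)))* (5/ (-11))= -717895897090439041989932.60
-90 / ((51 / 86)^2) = -73960 / 289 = -255.92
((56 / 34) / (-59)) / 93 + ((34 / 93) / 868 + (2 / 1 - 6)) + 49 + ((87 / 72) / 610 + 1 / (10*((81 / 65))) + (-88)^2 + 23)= 20835024439142323 / 2667025705680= 7812.08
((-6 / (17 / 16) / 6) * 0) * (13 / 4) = 0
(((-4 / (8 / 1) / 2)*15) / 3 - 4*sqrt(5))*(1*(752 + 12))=-3056*sqrt(5) - 955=-7788.42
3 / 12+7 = 29 / 4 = 7.25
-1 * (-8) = 8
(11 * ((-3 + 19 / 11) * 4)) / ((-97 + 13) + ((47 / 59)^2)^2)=678572216 / 1012978643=0.67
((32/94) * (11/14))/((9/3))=88/987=0.09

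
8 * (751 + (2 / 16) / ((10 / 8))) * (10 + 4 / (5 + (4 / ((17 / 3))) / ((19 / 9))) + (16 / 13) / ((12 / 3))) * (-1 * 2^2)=-265770.36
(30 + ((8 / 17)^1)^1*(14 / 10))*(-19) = -49514 / 85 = -582.52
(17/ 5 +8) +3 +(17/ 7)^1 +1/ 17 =10048/ 595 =16.89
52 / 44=13 / 11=1.18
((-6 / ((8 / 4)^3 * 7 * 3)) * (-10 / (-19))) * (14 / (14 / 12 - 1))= -30 / 19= -1.58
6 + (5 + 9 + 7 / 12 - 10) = 10.58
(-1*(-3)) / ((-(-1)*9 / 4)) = 4 / 3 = 1.33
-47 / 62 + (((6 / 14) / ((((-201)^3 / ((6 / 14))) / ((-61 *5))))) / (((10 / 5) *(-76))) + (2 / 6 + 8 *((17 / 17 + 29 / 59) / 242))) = -16919720962241 / 45068226336056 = -0.38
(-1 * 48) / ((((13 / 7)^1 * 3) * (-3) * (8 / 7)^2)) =343 / 156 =2.20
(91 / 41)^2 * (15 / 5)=24843 / 1681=14.78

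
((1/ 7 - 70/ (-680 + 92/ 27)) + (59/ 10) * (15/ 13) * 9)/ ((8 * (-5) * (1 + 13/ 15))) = -76697031/ 93093728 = -0.82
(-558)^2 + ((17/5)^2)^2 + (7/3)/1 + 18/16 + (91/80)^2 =149521145203/480000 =311502.39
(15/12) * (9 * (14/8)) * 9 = 177.19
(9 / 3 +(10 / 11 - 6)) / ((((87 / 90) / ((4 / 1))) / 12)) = -33120 / 319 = -103.82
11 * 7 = 77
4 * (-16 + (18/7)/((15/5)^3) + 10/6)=-1196/21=-56.95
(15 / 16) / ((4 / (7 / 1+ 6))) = 195 / 64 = 3.05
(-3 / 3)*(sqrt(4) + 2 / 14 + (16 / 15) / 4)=-253 / 105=-2.41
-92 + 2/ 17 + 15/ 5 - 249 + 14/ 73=-419074/ 1241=-337.69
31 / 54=0.57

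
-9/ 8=-1.12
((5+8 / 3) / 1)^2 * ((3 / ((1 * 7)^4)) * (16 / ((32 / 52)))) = 13754 / 7203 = 1.91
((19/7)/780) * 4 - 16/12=-1801/1365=-1.32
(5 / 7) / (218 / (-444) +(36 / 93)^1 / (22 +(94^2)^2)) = -1343278964190 / 923353008403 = -1.45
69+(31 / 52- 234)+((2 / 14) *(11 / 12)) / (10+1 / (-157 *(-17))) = -1197856718 / 7286643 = -164.39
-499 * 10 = -4990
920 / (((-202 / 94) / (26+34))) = -25687.13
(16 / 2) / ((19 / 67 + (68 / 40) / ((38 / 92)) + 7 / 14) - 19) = -101840 / 179501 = -0.57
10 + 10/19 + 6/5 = 1114/95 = 11.73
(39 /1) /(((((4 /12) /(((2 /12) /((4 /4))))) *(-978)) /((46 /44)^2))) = -6877 /315568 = -0.02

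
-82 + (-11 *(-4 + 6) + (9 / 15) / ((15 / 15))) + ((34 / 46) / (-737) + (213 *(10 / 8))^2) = 70785.66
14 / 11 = 1.27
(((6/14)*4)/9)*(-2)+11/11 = 13/21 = 0.62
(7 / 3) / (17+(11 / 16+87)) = 112 / 5025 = 0.02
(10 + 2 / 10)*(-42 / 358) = -1071 / 895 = -1.20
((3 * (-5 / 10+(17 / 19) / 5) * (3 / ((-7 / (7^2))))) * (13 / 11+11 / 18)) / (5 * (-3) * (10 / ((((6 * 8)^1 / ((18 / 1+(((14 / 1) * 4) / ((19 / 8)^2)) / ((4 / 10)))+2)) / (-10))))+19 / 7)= 4032161 / 156034296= 0.03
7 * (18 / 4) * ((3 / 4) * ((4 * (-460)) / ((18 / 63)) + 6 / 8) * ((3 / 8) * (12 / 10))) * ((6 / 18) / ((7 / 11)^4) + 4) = -412977.10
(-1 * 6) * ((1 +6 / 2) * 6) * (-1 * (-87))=-12528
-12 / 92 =-3 / 23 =-0.13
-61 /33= -1.85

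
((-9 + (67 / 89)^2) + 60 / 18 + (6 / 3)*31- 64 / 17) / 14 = 10732570 / 2827797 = 3.80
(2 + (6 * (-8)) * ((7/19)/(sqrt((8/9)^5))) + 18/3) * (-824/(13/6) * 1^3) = -39552/13 + 1576827 * sqrt(2)/247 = 5985.76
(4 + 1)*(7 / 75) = 7 / 15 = 0.47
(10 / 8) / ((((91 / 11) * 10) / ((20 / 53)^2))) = 550 / 255619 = 0.00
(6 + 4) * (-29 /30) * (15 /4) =-145 /4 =-36.25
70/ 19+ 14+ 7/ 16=5509/ 304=18.12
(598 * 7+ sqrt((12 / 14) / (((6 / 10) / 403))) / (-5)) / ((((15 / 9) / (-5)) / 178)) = -2235324+ 534 * sqrt(28210) / 35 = -2232761.44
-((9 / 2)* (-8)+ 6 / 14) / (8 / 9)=2241 / 56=40.02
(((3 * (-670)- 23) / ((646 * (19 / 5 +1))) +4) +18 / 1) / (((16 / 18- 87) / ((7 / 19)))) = -365757 / 4005200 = -0.09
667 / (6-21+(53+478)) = 1.29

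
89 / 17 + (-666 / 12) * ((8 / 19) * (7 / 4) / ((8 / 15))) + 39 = -83831 / 2584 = -32.44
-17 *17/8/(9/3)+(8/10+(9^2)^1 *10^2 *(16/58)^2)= 61073491/100920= 605.17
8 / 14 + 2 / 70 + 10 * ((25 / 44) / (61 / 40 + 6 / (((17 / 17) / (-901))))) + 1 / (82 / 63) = 1333015609 / 974967290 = 1.37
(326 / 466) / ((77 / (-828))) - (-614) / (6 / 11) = 60181865 / 53823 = 1118.14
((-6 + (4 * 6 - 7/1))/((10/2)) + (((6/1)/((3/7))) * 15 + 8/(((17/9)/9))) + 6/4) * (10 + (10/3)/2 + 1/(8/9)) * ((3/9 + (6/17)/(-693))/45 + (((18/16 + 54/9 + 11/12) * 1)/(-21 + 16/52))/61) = 312523539066817/94646744438400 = 3.30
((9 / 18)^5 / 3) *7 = 7 / 96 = 0.07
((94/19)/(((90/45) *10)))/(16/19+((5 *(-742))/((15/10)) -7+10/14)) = -987/9890320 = -0.00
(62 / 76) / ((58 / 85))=2635 / 2204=1.20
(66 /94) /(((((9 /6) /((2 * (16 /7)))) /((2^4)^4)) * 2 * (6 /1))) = 11534336 /987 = 11686.26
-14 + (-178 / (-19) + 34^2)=1151.37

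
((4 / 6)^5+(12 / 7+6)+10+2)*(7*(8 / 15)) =270064 / 3645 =74.09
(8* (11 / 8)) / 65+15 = 986 / 65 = 15.17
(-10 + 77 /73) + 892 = 64463 /73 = 883.05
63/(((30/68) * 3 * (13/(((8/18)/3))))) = 952/1755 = 0.54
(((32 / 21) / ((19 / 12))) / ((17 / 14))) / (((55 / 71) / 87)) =1581312 / 17765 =89.01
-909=-909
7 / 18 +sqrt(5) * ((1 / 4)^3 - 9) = 7 / 18 - 575 * sqrt(5) / 64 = -19.70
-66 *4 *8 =-2112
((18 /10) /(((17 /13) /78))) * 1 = 9126 /85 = 107.36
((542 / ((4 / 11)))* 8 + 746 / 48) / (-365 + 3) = -286549 / 8688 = -32.98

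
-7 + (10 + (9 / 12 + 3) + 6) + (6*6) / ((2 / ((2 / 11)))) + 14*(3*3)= 6249 / 44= 142.02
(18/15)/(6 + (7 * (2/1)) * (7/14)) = 6/65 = 0.09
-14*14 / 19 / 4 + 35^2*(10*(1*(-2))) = -465549 / 19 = -24502.58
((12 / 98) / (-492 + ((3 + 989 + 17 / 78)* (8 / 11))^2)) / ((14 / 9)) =0.00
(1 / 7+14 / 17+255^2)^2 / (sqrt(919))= 59878036848100*sqrt(919) / 13013959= 139481264.11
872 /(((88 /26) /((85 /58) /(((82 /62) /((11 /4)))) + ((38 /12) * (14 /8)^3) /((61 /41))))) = 570435048521 /153181248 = 3723.92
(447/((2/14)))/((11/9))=28161/11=2560.09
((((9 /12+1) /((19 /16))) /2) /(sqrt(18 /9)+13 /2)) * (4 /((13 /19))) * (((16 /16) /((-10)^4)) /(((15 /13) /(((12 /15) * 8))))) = 416 /1078125 - 64 * sqrt(2) /1078125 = 0.00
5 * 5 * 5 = 125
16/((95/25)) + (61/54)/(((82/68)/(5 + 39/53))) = 10683392/1114749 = 9.58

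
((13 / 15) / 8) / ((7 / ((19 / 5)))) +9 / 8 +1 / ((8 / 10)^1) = 5111 / 2100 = 2.43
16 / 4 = 4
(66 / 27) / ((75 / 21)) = 154 / 225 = 0.68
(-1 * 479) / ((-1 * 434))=479 / 434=1.10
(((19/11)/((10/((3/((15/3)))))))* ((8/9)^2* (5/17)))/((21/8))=0.01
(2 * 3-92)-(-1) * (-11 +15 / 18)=-577 / 6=-96.17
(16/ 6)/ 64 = 1/ 24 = 0.04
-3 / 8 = -0.38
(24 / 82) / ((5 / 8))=96 / 205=0.47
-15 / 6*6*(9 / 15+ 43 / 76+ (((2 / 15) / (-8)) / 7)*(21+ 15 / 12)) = -35521 / 2128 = -16.69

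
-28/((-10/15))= 42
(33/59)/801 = 11/15753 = 0.00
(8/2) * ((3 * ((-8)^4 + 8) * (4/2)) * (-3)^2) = 886464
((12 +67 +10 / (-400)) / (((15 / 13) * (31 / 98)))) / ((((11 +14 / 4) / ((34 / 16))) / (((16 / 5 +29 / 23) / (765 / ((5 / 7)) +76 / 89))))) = 520623894609 / 3944964830000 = 0.13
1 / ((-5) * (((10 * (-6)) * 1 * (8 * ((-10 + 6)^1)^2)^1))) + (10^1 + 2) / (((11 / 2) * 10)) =92171 / 422400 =0.22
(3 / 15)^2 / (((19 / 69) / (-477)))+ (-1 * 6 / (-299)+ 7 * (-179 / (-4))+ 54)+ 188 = 276084977 / 568100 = 485.98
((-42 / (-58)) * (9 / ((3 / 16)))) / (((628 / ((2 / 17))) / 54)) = 27216 / 77401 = 0.35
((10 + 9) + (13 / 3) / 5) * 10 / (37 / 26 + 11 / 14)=54236 / 603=89.94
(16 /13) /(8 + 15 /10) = 32 /247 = 0.13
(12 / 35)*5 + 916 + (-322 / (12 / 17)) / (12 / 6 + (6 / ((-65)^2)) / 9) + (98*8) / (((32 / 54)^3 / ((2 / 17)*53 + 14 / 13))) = 1107483675951 / 39219544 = 28238.06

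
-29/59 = -0.49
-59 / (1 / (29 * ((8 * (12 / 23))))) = -164256 / 23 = -7141.57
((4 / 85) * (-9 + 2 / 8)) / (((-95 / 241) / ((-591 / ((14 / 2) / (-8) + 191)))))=-2658712 / 818805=-3.25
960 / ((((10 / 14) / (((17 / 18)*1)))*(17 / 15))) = 1120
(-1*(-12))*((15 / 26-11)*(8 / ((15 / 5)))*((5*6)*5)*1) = -650400 / 13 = -50030.77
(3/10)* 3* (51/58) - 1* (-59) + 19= 45699/580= 78.79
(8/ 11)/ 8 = 1/ 11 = 0.09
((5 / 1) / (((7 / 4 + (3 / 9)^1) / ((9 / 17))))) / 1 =108 / 85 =1.27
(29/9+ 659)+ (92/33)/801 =17504612/26433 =662.23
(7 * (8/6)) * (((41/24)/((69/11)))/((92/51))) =53669/38088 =1.41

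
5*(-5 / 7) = -25 / 7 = -3.57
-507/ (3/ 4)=-676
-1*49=-49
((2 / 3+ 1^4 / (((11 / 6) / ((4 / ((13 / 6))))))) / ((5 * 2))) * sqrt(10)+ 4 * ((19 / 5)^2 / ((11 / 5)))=359 * sqrt(10) / 2145+ 1444 / 55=26.78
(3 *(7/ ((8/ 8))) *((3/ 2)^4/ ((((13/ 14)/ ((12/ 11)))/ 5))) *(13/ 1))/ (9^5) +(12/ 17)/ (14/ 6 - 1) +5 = 5.67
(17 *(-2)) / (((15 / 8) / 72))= -6528 / 5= -1305.60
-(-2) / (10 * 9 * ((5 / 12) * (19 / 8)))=32 / 1425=0.02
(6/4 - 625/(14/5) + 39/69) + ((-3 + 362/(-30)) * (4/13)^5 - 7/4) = -799618981121/3586690380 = -222.94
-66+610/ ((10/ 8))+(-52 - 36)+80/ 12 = 1022/ 3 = 340.67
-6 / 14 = -3 / 7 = -0.43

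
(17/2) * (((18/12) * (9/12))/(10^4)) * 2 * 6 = 459/40000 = 0.01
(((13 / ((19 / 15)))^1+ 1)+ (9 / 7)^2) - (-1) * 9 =20404 / 931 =21.92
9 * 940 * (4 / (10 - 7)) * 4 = 45120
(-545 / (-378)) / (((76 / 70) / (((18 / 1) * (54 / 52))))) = 24525 / 988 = 24.82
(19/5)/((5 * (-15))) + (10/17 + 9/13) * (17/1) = 105878/4875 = 21.72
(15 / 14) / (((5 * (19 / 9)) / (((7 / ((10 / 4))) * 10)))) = 54 / 19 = 2.84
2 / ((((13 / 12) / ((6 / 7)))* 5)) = 0.32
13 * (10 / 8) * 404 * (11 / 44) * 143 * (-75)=-70409625 / 4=-17602406.25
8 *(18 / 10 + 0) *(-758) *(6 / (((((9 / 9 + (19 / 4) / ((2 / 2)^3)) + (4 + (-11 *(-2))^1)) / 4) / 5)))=-41254.30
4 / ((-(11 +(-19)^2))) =-1 / 93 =-0.01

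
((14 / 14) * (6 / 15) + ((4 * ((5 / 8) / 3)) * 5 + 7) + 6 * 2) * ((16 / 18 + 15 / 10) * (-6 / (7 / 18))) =-4343 / 5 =-868.60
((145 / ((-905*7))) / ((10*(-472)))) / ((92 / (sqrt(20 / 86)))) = 0.00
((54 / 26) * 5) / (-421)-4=-22027 / 5473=-4.02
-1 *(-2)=2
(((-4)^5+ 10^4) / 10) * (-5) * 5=-22440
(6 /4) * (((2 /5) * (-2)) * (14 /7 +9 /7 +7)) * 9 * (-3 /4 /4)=729 /35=20.83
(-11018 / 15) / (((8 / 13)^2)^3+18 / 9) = -26590890781 / 74368215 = -357.56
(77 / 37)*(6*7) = 87.41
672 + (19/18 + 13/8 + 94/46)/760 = 845760143/1258560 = 672.01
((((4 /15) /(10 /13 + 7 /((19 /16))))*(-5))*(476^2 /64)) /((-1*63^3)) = 71383 /25198614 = 0.00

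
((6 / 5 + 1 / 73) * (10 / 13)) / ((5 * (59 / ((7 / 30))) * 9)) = 3101 / 37793925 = 0.00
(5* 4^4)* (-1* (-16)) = 20480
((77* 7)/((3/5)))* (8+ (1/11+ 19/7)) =29120/3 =9706.67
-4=-4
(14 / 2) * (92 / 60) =161 / 15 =10.73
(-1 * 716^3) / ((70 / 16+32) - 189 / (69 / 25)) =11433782.30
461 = 461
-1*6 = -6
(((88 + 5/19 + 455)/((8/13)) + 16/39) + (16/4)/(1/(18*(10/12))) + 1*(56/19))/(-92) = -147601/14352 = -10.28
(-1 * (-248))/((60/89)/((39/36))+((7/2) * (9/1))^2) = 0.25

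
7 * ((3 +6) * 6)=378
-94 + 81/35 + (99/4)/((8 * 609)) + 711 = 20115493/32480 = 619.32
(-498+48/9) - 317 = -2429/3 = -809.67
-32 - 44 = -76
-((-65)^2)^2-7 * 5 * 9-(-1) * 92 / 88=-392720657 / 22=-17850938.95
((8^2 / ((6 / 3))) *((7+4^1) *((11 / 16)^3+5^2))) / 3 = 380347 / 128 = 2971.46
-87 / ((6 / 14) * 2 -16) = 609 / 106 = 5.75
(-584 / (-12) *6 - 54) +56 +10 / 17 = 5008 / 17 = 294.59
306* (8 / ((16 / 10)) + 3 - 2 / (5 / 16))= 2448 / 5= 489.60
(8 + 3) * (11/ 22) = 11/ 2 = 5.50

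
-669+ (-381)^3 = -55307010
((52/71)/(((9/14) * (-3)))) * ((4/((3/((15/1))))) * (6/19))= -2.40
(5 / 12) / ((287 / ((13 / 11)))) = 65 / 37884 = 0.00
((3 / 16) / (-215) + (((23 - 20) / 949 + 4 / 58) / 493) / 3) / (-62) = 115282277 / 8681255063520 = 0.00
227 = 227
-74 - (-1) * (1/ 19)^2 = -26713/ 361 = -74.00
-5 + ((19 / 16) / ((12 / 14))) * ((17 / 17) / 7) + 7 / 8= -377 / 96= -3.93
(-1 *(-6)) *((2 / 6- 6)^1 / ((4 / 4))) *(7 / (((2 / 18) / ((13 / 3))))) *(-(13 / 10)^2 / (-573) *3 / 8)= -784329 / 76400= -10.27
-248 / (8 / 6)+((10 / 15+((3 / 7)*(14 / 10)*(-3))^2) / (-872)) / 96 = -1167782693 / 6278400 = -186.00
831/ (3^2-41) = -831/ 32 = -25.97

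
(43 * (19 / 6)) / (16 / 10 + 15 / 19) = 77615 / 1362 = 56.99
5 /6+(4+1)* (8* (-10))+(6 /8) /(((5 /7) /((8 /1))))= -390.77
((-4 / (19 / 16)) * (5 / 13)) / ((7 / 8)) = -2560 / 1729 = -1.48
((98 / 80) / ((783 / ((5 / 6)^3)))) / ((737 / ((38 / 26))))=23275 / 12963322944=0.00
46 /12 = 23 /6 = 3.83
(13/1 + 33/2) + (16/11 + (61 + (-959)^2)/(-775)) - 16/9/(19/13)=-3373366279/2915550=-1157.03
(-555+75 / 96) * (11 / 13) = -195085 / 416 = -468.95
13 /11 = 1.18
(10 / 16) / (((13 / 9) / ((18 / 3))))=135 / 52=2.60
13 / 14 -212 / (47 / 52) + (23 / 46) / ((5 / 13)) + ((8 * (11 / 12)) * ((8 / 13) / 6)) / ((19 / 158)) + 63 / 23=-18783736001 / 84107205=-223.33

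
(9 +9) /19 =0.95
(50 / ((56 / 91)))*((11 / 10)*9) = 6435 / 8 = 804.38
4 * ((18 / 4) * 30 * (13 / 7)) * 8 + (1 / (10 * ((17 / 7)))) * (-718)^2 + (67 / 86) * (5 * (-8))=29219.15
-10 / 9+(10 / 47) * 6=70 / 423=0.17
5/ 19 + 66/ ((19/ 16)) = 1061/ 19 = 55.84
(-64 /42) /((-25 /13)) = 416 /525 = 0.79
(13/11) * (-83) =-1079/11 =-98.09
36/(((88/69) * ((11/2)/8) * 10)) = 4.11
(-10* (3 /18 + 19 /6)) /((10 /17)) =-170 /3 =-56.67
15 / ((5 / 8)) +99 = 123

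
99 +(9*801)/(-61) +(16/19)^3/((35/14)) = -39625438/2091995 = -18.94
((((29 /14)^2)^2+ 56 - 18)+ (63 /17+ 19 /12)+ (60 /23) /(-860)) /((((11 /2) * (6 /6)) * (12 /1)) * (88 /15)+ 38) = 597743252735 /4119474990624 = 0.15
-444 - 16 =-460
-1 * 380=-380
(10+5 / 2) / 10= 5 / 4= 1.25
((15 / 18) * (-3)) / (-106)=5 / 212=0.02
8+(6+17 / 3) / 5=31 / 3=10.33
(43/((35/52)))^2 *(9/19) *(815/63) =814950448/32585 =25009.99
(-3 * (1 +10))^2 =1089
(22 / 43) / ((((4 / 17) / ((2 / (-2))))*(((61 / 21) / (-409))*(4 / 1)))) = 1606143 / 20984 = 76.54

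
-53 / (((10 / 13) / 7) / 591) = -2850393 / 10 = -285039.30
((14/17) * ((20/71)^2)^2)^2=5017600000000/186622770530024929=0.00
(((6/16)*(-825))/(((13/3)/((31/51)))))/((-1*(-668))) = -76725/1181024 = -0.06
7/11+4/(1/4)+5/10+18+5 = 883/22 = 40.14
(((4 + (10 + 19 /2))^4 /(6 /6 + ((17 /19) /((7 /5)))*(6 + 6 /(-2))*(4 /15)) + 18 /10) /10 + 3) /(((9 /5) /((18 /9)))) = 3245499209 /144720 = 22426.06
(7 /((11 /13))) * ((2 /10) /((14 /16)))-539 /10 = -5721 /110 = -52.01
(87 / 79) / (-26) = -87 / 2054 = -0.04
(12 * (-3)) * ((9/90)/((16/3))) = -27/40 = -0.68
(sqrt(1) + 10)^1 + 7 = 18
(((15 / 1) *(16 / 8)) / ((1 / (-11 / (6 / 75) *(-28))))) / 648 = 9625 / 54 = 178.24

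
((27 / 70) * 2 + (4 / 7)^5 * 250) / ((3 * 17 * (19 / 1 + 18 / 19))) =0.02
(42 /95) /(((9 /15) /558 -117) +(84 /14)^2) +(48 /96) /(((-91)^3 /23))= -11806712077 /2157098494642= -0.01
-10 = -10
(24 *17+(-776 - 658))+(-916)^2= 838030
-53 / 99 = -0.54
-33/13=-2.54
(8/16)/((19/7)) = 0.18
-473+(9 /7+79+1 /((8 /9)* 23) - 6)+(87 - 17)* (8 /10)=-441353 /1288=-342.67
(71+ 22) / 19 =93 / 19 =4.89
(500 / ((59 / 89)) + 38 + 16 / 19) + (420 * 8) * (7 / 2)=14072002 / 1121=12553.08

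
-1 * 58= -58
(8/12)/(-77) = -2/231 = -0.01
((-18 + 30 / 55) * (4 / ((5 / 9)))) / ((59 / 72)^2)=-187.16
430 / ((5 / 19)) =1634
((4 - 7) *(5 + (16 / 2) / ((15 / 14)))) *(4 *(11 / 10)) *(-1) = 4114 / 25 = 164.56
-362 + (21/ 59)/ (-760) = -16232101/ 44840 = -362.00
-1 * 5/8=-0.62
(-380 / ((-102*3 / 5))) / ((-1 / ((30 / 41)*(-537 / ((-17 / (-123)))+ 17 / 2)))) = 626111750 / 35547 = 17613.63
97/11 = 8.82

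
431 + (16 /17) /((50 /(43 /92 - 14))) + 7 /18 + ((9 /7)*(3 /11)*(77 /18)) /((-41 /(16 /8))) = 621930481 /1442790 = 431.06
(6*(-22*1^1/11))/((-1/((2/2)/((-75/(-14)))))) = 56/25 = 2.24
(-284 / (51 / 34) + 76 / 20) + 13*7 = -1418 / 15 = -94.53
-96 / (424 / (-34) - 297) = 1632 / 5261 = 0.31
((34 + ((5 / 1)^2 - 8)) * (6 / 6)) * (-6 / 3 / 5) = -102 / 5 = -20.40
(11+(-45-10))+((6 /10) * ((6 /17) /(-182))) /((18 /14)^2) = -437587 /9945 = -44.00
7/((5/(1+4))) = 7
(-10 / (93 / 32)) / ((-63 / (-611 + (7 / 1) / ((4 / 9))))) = -32.51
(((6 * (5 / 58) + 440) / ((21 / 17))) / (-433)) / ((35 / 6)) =-12410 / 87899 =-0.14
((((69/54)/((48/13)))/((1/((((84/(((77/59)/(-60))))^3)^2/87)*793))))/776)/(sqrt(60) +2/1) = 1383488883760362737.46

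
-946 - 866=-1812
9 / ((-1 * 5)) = -9 / 5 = -1.80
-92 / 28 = -23 / 7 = -3.29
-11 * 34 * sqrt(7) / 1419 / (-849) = 34 * sqrt(7) / 109521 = 0.00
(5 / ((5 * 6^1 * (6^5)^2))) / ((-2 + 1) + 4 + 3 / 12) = 0.00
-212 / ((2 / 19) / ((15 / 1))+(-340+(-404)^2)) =-30210 / 23209831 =-0.00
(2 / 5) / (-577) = -2 / 2885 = -0.00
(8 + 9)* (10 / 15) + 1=37 / 3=12.33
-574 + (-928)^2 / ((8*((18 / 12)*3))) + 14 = 210256 / 9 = 23361.78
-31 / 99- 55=-5476 / 99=-55.31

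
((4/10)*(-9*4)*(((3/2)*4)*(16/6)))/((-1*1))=1152/5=230.40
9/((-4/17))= -153/4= -38.25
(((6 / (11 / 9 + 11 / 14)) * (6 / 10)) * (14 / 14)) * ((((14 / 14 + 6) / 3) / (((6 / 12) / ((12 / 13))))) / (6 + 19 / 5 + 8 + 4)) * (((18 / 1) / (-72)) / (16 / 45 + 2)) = -714420 / 19000553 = -0.04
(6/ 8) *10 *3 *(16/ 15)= 24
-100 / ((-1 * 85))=20 / 17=1.18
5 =5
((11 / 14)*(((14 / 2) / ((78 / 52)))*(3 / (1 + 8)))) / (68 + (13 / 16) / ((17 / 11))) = 2992 / 167751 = 0.02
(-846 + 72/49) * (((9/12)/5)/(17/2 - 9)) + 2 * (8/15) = 187003/735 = 254.43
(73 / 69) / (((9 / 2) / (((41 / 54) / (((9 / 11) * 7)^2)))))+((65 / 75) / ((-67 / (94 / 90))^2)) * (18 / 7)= 223436015563 / 37341871630875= 0.01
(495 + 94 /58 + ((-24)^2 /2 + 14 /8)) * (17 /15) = 1550723 /1740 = 891.22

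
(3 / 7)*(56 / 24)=1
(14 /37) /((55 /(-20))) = -56 /407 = -0.14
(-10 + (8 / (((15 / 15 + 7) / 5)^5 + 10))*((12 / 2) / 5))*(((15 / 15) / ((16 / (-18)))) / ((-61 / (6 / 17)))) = -0.06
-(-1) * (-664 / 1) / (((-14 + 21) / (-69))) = 45816 / 7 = 6545.14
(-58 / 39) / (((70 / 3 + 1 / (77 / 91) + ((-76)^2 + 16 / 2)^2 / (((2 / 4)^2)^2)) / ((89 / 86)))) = -28391 / 9874209079943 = -0.00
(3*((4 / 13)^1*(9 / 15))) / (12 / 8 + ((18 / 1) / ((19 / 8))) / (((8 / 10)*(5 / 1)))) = 456 / 2795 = 0.16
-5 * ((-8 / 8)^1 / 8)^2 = -5 / 64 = -0.08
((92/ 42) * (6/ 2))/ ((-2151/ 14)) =-0.04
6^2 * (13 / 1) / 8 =117 / 2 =58.50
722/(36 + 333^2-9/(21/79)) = 2527/388119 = 0.01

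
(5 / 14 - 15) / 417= -205 / 5838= -0.04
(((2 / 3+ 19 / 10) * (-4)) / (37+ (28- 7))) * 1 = -77 / 435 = -0.18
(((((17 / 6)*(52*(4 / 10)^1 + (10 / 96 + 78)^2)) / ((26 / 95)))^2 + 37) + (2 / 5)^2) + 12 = 12968908037528096669929 / 3229640294400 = 4015588999.19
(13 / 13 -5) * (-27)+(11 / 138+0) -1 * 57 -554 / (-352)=639425 / 12144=52.65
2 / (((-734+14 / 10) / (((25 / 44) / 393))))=-125 / 31670298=-0.00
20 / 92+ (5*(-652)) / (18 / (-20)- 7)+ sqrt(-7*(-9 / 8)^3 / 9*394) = 9*sqrt(1379) / 16+ 750195 / 1817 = 433.76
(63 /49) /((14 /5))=45 /98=0.46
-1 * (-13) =13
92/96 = 23/24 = 0.96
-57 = -57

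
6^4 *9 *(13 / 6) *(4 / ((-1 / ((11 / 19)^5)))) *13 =-211644205344 / 2476099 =-85474.86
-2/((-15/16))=32/15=2.13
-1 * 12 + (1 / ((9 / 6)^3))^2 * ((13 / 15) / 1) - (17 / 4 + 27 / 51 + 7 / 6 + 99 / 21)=-117552523 / 5205060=-22.58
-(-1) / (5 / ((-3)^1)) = -3 / 5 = -0.60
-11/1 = -11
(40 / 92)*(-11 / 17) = -110 / 391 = -0.28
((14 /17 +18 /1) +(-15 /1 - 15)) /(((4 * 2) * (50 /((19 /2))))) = -361 /1360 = -0.27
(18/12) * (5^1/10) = 3/4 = 0.75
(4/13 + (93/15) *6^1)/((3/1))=12.50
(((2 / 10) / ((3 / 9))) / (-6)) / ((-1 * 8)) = 0.01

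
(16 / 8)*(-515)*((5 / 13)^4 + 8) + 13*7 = -233387339 / 28561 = -8171.54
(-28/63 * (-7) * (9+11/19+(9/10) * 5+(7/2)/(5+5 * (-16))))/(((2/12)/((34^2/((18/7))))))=117754.74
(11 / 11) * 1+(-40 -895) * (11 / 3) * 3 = -10284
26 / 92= 13 / 46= 0.28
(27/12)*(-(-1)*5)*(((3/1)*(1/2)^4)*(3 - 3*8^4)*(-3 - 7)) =8292375/32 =259136.72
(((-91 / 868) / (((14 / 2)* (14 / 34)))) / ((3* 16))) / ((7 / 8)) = -221 / 255192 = -0.00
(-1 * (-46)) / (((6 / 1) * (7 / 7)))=23 / 3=7.67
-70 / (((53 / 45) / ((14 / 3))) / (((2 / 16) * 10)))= -18375 / 53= -346.70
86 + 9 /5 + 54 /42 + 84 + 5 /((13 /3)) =79279 /455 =174.24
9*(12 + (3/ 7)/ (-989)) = 747657/ 6923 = 108.00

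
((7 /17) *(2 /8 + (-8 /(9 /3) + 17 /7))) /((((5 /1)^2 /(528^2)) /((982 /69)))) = 7604608 /9775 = 777.97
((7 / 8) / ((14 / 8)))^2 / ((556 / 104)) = 13 / 278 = 0.05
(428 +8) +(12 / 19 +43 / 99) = 822121 / 1881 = 437.07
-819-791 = -1610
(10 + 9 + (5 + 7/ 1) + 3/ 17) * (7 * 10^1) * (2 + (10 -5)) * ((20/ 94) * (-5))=-12985000/ 799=-16251.56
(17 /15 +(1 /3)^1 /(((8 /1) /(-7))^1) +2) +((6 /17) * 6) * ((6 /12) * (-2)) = 1477 /2040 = 0.72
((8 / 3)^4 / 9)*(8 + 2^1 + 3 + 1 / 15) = 802816 / 10935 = 73.42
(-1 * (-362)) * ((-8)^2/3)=23168/3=7722.67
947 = 947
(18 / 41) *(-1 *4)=-72 / 41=-1.76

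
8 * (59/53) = 8.91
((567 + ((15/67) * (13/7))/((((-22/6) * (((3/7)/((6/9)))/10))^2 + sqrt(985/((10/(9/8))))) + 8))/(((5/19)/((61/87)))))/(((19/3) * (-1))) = -238.54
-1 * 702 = -702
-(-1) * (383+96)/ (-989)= -479/ 989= -0.48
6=6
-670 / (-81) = 670 / 81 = 8.27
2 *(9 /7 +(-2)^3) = -94 /7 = -13.43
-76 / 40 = -19 / 10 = -1.90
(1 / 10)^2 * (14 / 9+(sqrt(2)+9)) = sqrt(2) / 100+19 / 180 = 0.12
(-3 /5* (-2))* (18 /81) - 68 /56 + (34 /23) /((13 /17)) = 61879 /62790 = 0.99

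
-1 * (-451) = 451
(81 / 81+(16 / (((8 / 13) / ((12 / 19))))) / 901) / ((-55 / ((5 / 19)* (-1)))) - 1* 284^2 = -80656.00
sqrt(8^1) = 2 * sqrt(2) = 2.83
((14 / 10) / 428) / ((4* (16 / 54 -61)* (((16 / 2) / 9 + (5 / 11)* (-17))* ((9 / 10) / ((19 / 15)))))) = 1197 / 431736440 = 0.00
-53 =-53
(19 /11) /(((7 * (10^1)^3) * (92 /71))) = 1349 /7084000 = 0.00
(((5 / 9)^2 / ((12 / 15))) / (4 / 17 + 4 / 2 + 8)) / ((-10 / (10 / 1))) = -2125 / 56376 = -0.04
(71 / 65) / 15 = 71 / 975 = 0.07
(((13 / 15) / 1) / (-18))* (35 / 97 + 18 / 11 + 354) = -4938037 / 288090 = -17.14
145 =145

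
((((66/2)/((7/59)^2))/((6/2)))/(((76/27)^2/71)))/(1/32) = 3963807738/17689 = 224083.20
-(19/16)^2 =-1.41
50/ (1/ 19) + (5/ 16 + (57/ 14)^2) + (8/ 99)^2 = 7429610017/ 7683984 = 966.90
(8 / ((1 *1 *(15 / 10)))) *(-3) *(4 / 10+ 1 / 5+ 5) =-448 / 5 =-89.60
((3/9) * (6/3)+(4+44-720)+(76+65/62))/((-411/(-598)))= -33050563/38223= -864.68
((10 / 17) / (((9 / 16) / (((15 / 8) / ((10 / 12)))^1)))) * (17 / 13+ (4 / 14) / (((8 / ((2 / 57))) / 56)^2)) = 2238440 / 718029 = 3.12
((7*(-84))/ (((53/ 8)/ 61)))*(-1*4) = 1147776/ 53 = 21656.15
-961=-961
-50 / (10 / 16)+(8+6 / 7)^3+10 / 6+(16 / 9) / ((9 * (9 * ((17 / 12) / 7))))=873693547 / 1416933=616.61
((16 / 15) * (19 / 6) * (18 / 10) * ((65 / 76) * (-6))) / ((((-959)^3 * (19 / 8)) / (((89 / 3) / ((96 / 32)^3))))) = 0.00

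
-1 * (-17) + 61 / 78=1387 / 78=17.78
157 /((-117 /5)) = -785 /117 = -6.71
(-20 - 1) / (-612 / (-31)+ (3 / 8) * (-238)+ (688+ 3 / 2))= -2604 / 76879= -0.03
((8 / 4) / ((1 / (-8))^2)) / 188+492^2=11377040 / 47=242064.68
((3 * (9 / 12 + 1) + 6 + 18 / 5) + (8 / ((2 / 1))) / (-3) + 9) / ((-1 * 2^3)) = -1351 / 480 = -2.81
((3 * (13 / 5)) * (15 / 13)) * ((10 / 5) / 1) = 18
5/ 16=0.31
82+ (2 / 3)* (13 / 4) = 505 / 6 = 84.17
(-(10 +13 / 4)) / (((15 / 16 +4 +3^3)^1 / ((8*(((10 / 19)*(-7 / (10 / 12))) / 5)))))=20352 / 6935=2.93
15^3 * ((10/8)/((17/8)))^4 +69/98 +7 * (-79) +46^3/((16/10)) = 496724929305/8185058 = 60686.79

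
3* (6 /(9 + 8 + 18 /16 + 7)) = 48 /67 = 0.72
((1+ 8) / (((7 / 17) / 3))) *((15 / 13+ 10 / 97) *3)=2182545 / 8827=247.26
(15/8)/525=1/280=0.00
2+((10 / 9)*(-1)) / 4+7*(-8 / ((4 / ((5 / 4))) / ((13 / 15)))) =-121 / 9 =-13.44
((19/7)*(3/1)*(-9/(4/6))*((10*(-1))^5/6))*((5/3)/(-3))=-7125000/7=-1017857.14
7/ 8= 0.88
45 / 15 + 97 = 100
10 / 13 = 0.77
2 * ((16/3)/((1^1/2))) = 64/3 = 21.33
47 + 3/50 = 2353/50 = 47.06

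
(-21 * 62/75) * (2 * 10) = -1736/5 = -347.20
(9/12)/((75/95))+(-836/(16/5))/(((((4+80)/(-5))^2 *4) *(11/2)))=256253/282240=0.91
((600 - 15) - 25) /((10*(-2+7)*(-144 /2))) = -0.16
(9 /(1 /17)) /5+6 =183 /5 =36.60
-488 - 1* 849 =-1337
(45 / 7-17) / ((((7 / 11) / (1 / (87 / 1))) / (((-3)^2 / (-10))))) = 1221 / 7105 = 0.17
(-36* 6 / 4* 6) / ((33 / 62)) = -6696 / 11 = -608.73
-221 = -221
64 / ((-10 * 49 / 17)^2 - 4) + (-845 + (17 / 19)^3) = -2275631548 / 2695587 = -844.21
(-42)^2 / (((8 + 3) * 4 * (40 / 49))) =21609 / 440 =49.11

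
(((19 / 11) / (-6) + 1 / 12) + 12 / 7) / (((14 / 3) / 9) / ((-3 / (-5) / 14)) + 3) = 37665 / 376684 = 0.10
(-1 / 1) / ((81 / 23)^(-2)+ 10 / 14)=-45927 / 36508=-1.26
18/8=9/4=2.25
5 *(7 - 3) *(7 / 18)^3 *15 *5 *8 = 171500 / 243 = 705.76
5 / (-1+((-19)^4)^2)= 1 / 3396712608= 0.00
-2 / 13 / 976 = -1 / 6344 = -0.00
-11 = -11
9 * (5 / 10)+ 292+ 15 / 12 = 1191 / 4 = 297.75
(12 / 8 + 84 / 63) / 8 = 17 / 48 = 0.35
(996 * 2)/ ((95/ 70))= 27888/ 19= 1467.79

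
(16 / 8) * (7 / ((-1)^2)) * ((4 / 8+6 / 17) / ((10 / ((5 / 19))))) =203 / 646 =0.31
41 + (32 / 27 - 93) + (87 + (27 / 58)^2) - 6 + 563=53897507 / 90828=593.40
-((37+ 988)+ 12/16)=-4103/4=-1025.75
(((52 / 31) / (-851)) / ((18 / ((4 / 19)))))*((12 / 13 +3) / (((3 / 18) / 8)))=-2176 / 501239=-0.00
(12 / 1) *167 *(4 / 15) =2672 / 5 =534.40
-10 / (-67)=10 / 67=0.15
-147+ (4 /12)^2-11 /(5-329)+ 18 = -41749 /324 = -128.85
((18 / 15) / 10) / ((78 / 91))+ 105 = 5257 / 50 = 105.14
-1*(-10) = 10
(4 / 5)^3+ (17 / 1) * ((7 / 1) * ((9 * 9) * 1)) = 1204939 / 125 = 9639.51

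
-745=-745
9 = 9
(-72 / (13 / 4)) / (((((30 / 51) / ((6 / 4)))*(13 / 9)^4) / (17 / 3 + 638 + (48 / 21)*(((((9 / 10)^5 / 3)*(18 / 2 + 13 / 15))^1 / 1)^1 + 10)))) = -19428882549768 / 2231328125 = -8707.32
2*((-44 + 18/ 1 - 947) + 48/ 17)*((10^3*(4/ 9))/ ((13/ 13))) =-131944000/ 153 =-862379.08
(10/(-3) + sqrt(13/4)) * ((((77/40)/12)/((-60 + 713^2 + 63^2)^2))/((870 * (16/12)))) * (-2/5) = 77/109590245700998400 - 77 * sqrt(13)/730601638006656000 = 0.00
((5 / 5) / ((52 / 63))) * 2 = 63 / 26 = 2.42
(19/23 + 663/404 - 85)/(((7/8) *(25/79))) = -24233882/81305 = -298.06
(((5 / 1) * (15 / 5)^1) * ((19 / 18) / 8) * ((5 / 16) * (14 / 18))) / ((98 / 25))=11875 / 96768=0.12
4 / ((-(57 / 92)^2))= -33856 / 3249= -10.42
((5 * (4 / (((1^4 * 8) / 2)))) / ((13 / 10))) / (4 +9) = 50 / 169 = 0.30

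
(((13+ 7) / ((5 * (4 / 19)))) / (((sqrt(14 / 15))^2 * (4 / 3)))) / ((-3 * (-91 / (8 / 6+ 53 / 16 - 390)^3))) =-3200336.30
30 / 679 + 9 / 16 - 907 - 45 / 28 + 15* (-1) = -10027477 / 10864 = -923.00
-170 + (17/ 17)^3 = -169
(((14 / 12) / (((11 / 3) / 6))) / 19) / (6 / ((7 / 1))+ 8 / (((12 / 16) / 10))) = 0.00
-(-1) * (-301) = -301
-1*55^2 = -3025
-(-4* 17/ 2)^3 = 39304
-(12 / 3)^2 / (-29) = 0.55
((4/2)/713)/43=2/30659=0.00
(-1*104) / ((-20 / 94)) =2444 / 5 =488.80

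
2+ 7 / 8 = 23 / 8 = 2.88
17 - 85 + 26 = -42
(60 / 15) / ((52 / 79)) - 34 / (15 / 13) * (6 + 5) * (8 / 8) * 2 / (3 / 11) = -1386977 / 585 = -2370.90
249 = 249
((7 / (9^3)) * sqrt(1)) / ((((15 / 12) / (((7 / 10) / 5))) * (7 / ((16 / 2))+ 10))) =0.00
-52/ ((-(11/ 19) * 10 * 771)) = 494/ 42405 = 0.01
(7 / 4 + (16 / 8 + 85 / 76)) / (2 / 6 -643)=-555 / 73264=-0.01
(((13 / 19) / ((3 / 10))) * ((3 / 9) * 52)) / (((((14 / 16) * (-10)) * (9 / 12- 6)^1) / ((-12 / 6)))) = -43264 / 25137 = -1.72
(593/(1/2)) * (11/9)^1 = 13046/9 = 1449.56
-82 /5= -16.40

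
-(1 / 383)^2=-1 / 146689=-0.00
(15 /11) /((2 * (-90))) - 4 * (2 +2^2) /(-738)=45 /1804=0.02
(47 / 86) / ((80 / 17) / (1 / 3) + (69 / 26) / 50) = 0.04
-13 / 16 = -0.81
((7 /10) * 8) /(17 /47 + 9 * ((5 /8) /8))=5.26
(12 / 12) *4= 4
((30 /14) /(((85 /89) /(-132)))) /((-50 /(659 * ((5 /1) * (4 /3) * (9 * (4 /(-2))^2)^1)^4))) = 1541152338739200 /119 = 12950859989405.04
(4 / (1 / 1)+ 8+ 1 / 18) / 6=217 / 108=2.01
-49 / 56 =-7 / 8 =-0.88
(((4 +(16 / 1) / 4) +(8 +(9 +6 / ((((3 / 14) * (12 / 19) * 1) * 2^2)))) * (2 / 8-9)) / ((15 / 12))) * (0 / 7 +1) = -190.18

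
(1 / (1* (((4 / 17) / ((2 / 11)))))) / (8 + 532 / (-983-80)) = 18071 / 175384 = 0.10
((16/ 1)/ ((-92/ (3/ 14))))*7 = -0.26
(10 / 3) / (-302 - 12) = -0.01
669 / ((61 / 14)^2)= 131124 / 3721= 35.24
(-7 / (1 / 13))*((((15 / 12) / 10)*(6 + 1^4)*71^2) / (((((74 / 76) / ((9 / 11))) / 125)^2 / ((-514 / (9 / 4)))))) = 167578763573812500 / 165649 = 1011649714600.22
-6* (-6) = 36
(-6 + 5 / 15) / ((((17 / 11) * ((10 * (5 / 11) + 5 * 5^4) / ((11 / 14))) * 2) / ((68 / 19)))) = -1331 / 807975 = -0.00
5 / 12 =0.42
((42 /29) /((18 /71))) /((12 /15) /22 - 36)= -0.16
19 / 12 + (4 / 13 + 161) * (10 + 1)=277051 / 156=1775.97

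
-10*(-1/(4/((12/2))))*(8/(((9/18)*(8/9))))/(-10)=-27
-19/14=-1.36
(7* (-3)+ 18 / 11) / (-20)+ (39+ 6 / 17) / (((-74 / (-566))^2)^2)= 944055795349761 / 7009362140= 134684.98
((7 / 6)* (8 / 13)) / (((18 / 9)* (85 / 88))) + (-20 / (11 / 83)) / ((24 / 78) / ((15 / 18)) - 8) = 91102573 / 4521660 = 20.15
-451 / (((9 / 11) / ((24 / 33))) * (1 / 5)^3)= -451000 / 9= -50111.11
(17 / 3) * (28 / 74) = 238 / 111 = 2.14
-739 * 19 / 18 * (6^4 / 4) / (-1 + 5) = -126369 / 2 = -63184.50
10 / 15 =2 / 3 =0.67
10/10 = 1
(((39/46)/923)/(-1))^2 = 9/10666756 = 0.00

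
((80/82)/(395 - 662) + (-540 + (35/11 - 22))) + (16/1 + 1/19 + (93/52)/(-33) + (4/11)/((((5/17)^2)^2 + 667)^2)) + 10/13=-6254466081264932130943813/11538452142941202729822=-542.05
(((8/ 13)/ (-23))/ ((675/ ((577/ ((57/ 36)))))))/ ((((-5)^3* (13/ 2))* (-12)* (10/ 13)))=-4616/ 2396671875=-0.00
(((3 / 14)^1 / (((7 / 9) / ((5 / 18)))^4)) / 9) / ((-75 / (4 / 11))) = -25 / 13311144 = -0.00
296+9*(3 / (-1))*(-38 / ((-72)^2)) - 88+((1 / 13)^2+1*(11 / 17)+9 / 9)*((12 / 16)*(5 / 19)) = 1092740009 / 5240352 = 208.52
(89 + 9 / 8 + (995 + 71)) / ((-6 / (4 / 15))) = -3083 / 60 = -51.38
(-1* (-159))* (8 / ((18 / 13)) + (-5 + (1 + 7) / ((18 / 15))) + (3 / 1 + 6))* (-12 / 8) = -3922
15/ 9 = 5/ 3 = 1.67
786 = 786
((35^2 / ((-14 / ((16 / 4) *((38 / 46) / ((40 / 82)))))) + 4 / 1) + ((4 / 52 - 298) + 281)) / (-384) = 1.58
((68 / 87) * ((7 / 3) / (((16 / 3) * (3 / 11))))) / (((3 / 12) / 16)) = 20944 / 261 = 80.25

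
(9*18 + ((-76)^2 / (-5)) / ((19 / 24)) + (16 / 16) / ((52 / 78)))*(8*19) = -984732 / 5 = -196946.40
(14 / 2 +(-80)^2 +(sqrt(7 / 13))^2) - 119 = 81751 / 13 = 6288.54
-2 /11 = -0.18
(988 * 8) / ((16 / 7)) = 3458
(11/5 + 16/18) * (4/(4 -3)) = 556/45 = 12.36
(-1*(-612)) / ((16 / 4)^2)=153 / 4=38.25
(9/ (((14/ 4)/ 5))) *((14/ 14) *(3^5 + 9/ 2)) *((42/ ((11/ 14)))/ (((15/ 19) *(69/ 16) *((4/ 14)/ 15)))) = 60328800/ 23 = 2622991.30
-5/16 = -0.31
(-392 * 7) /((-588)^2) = -1 /126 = -0.01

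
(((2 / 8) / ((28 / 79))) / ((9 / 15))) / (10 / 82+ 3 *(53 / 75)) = 404875 / 772128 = 0.52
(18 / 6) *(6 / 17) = 18 / 17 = 1.06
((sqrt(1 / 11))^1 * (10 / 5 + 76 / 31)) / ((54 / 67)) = 1541 * sqrt(11) / 3069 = 1.67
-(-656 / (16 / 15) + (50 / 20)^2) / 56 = 2435 / 224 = 10.87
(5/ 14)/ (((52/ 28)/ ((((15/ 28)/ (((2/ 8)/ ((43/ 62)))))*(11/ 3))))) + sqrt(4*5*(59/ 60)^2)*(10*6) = 11825/ 11284 + 118*sqrt(5) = 264.90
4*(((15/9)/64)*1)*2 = 5/24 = 0.21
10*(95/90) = 95/9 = 10.56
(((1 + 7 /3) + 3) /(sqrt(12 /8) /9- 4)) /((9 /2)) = -304 /863- 38*sqrt(6) /7767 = -0.36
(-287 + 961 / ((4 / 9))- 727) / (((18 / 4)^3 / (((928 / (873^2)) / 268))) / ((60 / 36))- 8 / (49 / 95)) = 522132240 / 5472018959009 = 0.00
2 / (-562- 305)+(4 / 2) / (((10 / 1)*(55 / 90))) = 15496 / 47685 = 0.32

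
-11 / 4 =-2.75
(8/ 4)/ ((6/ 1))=1/ 3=0.33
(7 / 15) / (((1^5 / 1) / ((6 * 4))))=56 / 5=11.20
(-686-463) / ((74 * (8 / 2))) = -3.88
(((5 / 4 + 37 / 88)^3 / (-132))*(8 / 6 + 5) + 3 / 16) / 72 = -361283 / 719634432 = -0.00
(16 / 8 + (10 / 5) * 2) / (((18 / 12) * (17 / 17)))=4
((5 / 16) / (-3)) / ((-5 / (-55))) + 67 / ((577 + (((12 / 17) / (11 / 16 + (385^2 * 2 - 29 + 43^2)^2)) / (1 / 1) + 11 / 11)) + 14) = -7396668129753803 / 7162749508420248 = -1.03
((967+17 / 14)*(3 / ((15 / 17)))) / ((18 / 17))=783479 / 252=3109.04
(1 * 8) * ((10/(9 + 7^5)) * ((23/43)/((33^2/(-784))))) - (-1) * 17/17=49125017/49215177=1.00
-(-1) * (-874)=-874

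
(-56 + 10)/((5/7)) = -322/5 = -64.40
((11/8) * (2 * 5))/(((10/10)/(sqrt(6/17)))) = 55 * sqrt(102)/68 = 8.17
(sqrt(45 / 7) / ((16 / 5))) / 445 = 3*sqrt(35) / 9968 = 0.00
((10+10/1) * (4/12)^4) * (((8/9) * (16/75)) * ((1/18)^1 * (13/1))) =3328/98415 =0.03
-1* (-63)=63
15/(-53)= -15/53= -0.28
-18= -18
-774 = -774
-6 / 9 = -2 / 3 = -0.67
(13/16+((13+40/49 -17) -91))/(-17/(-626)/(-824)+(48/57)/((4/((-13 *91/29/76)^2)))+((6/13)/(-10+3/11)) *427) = 18936267089943757593/4096612125300065609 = 4.62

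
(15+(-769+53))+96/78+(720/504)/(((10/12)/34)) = -58375/91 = -641.48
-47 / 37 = -1.27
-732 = -732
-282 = -282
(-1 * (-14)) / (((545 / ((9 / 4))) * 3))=21 / 1090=0.02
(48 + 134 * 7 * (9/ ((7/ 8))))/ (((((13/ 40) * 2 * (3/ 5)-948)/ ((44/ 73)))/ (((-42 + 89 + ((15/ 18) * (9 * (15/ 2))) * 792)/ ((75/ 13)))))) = -329786609152/ 6917553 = -47673.88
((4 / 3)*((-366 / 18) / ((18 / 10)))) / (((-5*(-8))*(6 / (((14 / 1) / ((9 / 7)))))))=-0.68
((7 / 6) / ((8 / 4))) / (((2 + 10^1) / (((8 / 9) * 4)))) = 14 / 81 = 0.17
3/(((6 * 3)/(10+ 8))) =3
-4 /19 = -0.21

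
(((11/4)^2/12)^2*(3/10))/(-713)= -14641/87613440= -0.00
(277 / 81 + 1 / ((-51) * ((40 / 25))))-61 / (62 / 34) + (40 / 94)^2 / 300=-22663763177 / 754364664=-30.04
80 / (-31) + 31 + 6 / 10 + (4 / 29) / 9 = 1174598 / 40455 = 29.03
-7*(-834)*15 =87570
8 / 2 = 4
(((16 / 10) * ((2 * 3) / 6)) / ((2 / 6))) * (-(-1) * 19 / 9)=152 / 15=10.13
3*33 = 99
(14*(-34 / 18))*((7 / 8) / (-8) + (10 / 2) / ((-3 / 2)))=78659 / 864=91.04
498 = 498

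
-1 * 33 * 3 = -99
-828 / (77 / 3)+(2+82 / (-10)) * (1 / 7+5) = -3528 / 55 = -64.15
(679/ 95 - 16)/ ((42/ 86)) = -36163/ 1995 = -18.13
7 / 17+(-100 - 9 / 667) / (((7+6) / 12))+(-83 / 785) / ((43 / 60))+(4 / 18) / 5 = -4120412620931 / 44781509565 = -92.01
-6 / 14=-3 / 7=-0.43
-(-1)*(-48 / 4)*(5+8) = -156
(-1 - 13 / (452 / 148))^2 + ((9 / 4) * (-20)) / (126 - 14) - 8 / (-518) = 1441709215 / 52914736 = 27.25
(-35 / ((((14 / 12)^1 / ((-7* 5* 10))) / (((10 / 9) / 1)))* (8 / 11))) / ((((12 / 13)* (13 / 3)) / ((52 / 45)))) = 125125 / 27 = 4634.26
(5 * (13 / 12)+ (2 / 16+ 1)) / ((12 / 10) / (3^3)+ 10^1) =2355 / 3616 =0.65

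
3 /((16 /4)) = 3 /4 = 0.75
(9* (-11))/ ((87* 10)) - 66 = -19173/ 290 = -66.11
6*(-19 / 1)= -114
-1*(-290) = 290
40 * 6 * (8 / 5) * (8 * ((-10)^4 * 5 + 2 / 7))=1075206144 / 7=153600877.71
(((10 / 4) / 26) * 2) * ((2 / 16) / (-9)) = -5 / 1872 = -0.00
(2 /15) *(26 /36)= 13 /135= 0.10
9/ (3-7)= -9/ 4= -2.25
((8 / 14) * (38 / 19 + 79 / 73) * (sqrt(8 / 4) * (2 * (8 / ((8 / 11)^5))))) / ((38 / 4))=20.62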